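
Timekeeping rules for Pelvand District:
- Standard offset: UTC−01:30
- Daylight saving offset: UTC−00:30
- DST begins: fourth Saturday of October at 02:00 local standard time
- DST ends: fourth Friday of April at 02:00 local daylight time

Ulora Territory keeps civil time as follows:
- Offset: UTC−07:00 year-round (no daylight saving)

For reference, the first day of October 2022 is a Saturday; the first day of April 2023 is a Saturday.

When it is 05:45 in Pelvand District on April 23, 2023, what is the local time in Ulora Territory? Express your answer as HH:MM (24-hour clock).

1 October 2022 is a Saturday, so the first Saturday is October 1 and the fourth is October 22.
1 April 2023 is a Saturday, so the first Friday is April 7 and the fourth is April 28.
Daylight saving runs 22 October 2022 – 28 April 2023; April 23, 2023 is inside that window, so Pelvand District is at UTC−00:30.
05:45 Pelvand District + 0h30m = 06:15 UTC.
Ulora Territory stays on UTC−07:00 all year.
06:15 UTC − 7h = 23:15 Ulora Territory (rolling into the previous day, 22 April 2023).

23:15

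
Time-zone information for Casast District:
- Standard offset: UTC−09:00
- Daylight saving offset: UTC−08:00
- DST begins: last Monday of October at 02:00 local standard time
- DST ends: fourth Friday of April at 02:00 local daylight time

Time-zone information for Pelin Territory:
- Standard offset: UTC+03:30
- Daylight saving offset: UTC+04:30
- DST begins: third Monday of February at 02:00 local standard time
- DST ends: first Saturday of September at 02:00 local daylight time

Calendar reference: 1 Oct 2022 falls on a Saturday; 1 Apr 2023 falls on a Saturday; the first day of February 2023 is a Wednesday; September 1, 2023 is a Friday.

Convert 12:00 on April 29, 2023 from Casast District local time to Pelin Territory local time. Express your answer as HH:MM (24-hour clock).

1 October 2022 is a Saturday, so Mondays fall on 3, 10, 17, 24, 31; the last is October 31.
1 April 2023 is a Saturday, so the first Friday is April 7 and the fourth is April 28.
April 29, 2023 is outside the daylight-saving period (31 October 2022 – 28 April 2023), so Casast District is on standard time, UTC−09:00.
12:00 Casast District + 9h = 21:00 UTC.
1 February 2023 is a Wednesday, so the first Monday is February 6 and the third is February 20.
1 September 2023 is a Friday, so the first Saturday is September 2.
At the standard offset (UTC+03:30), 21:00 UTC + 3h30m = 00:30 Pelin Territory standard time (rolling into the next day, 30 April 2023).
The standard-time date in Pelin Territory, April 30, 2023, falls between 20 February and 2 September, so daylight saving is in effect and Pelin Territory is at UTC+04:30.
21:00 UTC + 4h30m = 01:30 Pelin Territory (rolling into the next day, 30 April 2023).

01:30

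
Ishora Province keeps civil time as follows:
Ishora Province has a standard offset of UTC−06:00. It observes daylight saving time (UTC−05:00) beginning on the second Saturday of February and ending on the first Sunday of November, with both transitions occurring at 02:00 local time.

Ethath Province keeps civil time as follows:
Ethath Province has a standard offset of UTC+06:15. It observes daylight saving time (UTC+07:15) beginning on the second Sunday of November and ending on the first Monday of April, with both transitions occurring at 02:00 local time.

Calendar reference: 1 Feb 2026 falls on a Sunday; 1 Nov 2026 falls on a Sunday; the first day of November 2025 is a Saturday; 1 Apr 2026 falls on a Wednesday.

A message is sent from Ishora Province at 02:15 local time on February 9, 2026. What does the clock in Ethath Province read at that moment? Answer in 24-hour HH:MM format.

1 February 2026 is a Sunday, so the first Saturday is February 7 and the second is February 14.
1 November 2026 is a Sunday, so the first Sunday is November 1.
Daylight saving runs 14 February – 1 November; February 9, 2026 is outside that window, so Ishora Province is on standard time at UTC−06:00.
02:15 Ishora Province + 6h = 08:15 UTC.
1 November 2025 is a Saturday, so the first Sunday is November 2 and the second is November 9.
1 April 2026 is a Wednesday, so the first Monday is April 6.
At the standard offset (UTC+06:15), 08:15 UTC + 6h15m = 14:30 Ethath Province standard time.
Daylight saving runs 9 November 2025 – 6 April 2026; the standard-time date in Ethath Province, February 9, 2026, is inside that window, so Ethath Province is at UTC+07:15.
08:15 UTC + 7h15m = 15:30 Ethath Province.

15:30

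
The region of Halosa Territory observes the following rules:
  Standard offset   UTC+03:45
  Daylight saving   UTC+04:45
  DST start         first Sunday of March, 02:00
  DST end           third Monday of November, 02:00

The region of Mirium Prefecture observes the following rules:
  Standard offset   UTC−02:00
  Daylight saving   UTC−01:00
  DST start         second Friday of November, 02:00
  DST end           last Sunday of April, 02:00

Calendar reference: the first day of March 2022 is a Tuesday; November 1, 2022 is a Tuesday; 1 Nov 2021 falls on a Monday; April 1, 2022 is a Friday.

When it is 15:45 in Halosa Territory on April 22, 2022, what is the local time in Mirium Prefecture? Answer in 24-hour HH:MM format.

1 March 2022 is a Tuesday, so the first Sunday is March 6.
1 November 2022 is a Tuesday, so the first Monday is November 7 and the third is November 21.
Daylight saving runs 6 March – 21 November; April 22, 2022 is inside that window, so Halosa Territory is at UTC+04:45.
15:45 Halosa Territory − 4h45m = 11:00 UTC.
1 November 2021 is a Monday, so the first Friday is November 5 and the second is November 12.
1 April 2022 is a Friday, so Sundays fall on 3, 10, 17, 24; the last is April 24.
At the standard offset (UTC−02:00), 11:00 UTC − 2h = 09:00 Mirium Prefecture standard time.
The standard-time date in Mirium Prefecture, April 22, 2022, lies within the daylight-saving period (12 November 2021 – 24 April 2022), so Mirium Prefecture is on daylight time, UTC−01:00.
11:00 UTC − 1h = 10:00 Mirium Prefecture.

10:00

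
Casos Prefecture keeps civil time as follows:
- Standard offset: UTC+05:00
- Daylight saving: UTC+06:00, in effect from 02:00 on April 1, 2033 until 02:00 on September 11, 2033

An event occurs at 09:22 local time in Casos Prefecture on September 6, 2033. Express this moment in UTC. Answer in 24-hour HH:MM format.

03:22

September 6, 2033 falls between 1 April and 11 September, so daylight saving is in effect and Casos Prefecture is at UTC+06:00.
09:22 local − 6h = 03:22 UTC.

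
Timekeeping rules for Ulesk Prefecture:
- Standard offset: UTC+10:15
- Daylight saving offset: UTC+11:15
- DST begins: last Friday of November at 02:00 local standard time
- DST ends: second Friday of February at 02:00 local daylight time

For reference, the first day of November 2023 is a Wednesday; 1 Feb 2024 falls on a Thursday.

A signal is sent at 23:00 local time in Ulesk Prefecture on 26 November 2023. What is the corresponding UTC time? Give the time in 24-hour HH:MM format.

1 November 2023 is a Wednesday, so Fridays fall on 3, 10, 17, 24; the last is November 24.
1 February 2024 is a Thursday, so the first Friday is February 2 and the second is February 9.
Daylight saving runs 24 November 2023 – 9 February 2024; 26 November 2023 is inside that window, so Ulesk Prefecture is at UTC+11:15.
23:00 local − 11h15m = 11:45 UTC.

11:45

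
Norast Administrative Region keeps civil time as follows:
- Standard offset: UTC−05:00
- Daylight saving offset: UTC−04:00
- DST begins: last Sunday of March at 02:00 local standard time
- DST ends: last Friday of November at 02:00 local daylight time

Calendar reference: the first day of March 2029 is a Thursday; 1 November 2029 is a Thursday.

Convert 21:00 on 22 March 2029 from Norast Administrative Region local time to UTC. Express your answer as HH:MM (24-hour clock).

1 March 2029 is a Thursday, so Sundays fall on 4, 11, 18, 25; the last is March 25.
1 November 2029 is a Thursday, so Fridays fall on 2, 9, 16, 23, 30; the last is November 30.
22 March 2029 does not fall between 25 March and 30 November, so daylight saving is not in effect and Norast Administrative Region is at UTC−05:00.
21:00 local + 5h = 02:00 UTC (rolling into the next day, 23 March 2029).

02:00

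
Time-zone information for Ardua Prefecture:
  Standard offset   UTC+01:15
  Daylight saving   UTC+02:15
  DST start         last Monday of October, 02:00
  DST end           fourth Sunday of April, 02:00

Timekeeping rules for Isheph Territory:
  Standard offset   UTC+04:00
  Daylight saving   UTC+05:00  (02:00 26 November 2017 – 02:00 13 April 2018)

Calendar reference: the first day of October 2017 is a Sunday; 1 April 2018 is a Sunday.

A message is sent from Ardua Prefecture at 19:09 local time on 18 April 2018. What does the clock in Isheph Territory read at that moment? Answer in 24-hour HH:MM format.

20:54

1 October 2017 is a Sunday, so Mondays fall on 2, 9, 16, 23, 30; the last is October 30.
1 April 2018 is a Sunday, so the first Sunday is April 1 and the fourth is April 22.
18 April 2018 falls between 30 October 2017 and 22 April 2018, so daylight saving is in effect and Ardua Prefecture is at UTC+02:15.
19:09 Ardua Prefecture − 2h15m = 16:54 UTC.
At the standard offset (UTC+04:00), 16:54 UTC + 4h = 20:54 Isheph Territory standard time.
Daylight saving runs 26 November 2017 – 13 April 2018; the standard-time date in Isheph Territory, 18 April 2018, is outside that window, so Isheph Territory is on standard time at UTC+04:00.
16:54 UTC + 4h = 20:54 Isheph Territory.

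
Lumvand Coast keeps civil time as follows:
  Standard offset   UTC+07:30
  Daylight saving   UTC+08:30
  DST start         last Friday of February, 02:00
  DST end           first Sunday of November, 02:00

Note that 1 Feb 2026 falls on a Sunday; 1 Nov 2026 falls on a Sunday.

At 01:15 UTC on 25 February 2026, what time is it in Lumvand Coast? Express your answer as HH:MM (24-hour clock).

08:45

1 February 2026 is a Sunday, so Fridays fall on 6, 13, 20, 27; the last is February 27.
1 November 2026 is a Sunday, so the first Sunday is November 1.
At the standard offset (UTC+07:30), 01:15 UTC + 7h30m = 08:45 Lumvand Coast standard time.
The standard-time date in Lumvand Coast, 25 February 2026, does not fall between 27 February and 1 November, so daylight saving is not in effect and Lumvand Coast is at UTC+07:30.
01:15 UTC + 7h30m = 08:45 local.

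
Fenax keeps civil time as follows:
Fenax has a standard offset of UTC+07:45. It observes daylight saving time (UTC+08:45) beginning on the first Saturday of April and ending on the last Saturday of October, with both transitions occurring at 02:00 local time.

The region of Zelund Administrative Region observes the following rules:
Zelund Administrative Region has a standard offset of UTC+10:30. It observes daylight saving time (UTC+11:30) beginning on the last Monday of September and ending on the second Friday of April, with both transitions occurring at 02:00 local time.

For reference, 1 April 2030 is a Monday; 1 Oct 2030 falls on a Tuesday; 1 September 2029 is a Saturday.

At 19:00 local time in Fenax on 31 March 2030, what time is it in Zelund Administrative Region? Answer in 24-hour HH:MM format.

1 April 2030 is a Monday, so the first Saturday is April 6.
1 October 2030 is a Tuesday, so Saturdays fall on 5, 12, 19, 26; the last is October 26.
31 March 2030 does not fall between 6 April and 26 October, so daylight saving is not in effect and Fenax is at UTC+07:45.
19:00 Fenax − 7h45m = 11:15 UTC.
1 September 2029 is a Saturday, so Mondays fall on 3, 10, 17, 24; the last is September 24.
1 April 2030 is a Monday, so the first Friday is April 5 and the second is April 12.
At the standard offset (UTC+10:30), 11:15 UTC + 10h30m = 21:45 Zelund Administrative Region standard time.
The standard-time date in Zelund Administrative Region, 31 March 2030, lies within the daylight-saving period (24 September 2029 – 12 April 2030), so Zelund Administrative Region is on daylight time, UTC+11:30.
11:15 UTC + 11h30m = 22:45 Zelund Administrative Region.

22:45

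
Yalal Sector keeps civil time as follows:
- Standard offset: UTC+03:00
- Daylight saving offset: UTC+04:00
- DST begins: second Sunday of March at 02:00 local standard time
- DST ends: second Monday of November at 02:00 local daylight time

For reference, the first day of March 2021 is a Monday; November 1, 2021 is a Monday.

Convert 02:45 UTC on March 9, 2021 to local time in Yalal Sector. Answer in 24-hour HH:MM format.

05:45

1 March 2021 is a Monday, so the first Sunday is March 7 and the second is March 14.
1 November 2021 is a Monday, so the first Monday is November 1 and the second is November 8.
At the standard offset (UTC+03:00), 02:45 UTC + 3h = 05:45 Yalal Sector standard time.
The standard-time date in Yalal Sector, March 9, 2021, is outside the daylight-saving period (14 March – 8 November), so Yalal Sector is on standard time, UTC+03:00.
02:45 UTC + 3h = 05:45 local.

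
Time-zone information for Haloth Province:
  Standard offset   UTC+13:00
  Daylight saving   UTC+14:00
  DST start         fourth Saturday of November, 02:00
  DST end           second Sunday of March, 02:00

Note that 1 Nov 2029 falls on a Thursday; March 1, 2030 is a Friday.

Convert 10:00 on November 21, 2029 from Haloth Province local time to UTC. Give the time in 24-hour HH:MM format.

21:00

1 November 2029 is a Thursday, so the first Saturday is November 3 and the fourth is November 24.
1 March 2030 is a Friday, so the first Sunday is March 3 and the second is March 10.
November 21, 2029 is outside the daylight-saving period (24 November 2029 – 10 March 2030), so Haloth Province is on standard time, UTC+13:00.
10:00 local − 13h = 21:00 UTC (rolling into the previous day, 20 November 2029).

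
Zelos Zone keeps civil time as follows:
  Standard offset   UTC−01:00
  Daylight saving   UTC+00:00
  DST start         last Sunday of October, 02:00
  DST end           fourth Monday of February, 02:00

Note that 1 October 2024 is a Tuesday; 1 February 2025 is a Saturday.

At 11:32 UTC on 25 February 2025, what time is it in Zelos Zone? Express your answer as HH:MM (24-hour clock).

10:32

1 October 2024 is a Tuesday, so Sundays fall on 6, 13, 20, 27; the last is October 27.
1 February 2025 is a Saturday, so the first Monday is February 3 and the fourth is February 24.
At the standard offset (UTC−01:00), 11:32 UTC − 1h = 10:32 Zelos Zone standard time.
Daylight saving runs 27 October 2024 – 24 February 2025; the standard-time date in Zelos Zone, 25 February 2025, is outside that window, so Zelos Zone is on standard time at UTC−01:00.
11:32 UTC − 1h = 10:32 local.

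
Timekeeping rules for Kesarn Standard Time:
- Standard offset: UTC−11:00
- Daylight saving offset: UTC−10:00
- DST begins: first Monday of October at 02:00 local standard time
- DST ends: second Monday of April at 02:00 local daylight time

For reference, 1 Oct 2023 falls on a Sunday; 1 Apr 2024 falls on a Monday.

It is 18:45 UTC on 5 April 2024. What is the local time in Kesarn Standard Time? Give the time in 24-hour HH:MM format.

1 October 2023 is a Sunday, so the first Monday is October 2.
1 April 2024 is a Monday, so the first Monday is April 1 and the second is April 8.
At the standard offset (UTC−11:00), 18:45 UTC − 11h = 07:45 Kesarn Standard Time standard time.
The standard-time date in Kesarn Standard Time, 5 April 2024, lies within the daylight-saving period (2 October 2023 – 8 April 2024), so Kesarn Standard Time is on daylight time, UTC−10:00.
18:45 UTC − 10h = 08:45 local.

08:45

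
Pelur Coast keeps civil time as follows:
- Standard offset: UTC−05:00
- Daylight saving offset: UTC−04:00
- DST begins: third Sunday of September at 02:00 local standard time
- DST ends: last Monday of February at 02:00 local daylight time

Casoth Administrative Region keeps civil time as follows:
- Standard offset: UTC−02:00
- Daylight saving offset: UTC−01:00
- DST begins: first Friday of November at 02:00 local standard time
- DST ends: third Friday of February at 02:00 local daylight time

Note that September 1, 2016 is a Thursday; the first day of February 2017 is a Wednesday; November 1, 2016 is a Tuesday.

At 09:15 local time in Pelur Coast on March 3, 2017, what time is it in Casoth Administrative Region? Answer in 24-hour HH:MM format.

12:15

1 September 2016 is a Thursday, so the first Sunday is September 4 and the third is September 18.
1 February 2017 is a Wednesday, so Mondays fall on 6, 13, 20, 27; the last is February 27.
Daylight saving runs 18 September 2016 – 27 February 2017; March 3, 2017 is outside that window, so Pelur Coast is on standard time at UTC−05:00.
09:15 Pelur Coast + 5h = 14:15 UTC.
1 November 2016 is a Tuesday, so the first Friday is November 4.
1 February 2017 is a Wednesday, so the first Friday is February 3 and the third is February 17.
At the standard offset (UTC−02:00), 14:15 UTC − 2h = 12:15 Casoth Administrative Region standard time.
The standard-time date in Casoth Administrative Region, March 3, 2017, does not fall between 4 November 2016 and 17 February 2017, so daylight saving is not in effect and Casoth Administrative Region is at UTC−02:00.
14:15 UTC − 2h = 12:15 Casoth Administrative Region.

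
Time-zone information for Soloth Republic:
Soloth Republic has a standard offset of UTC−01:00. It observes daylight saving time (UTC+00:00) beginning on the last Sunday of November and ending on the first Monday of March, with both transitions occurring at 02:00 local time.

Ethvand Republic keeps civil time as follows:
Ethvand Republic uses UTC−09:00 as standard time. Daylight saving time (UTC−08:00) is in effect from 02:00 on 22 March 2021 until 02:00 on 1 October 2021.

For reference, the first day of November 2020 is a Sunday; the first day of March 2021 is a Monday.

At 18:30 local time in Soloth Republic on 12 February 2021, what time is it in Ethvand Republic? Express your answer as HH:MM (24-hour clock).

09:30

1 November 2020 is a Sunday, so Sundays fall on 1, 8, 15, 22, 29; the last is November 29.
1 March 2021 is a Monday, so the first Monday is March 1.
12 February 2021 falls between 29 November 2020 and 1 March 2021, so daylight saving is in effect and Soloth Republic is at UTC+00:00.
18:30 Soloth Republic − 0h = 18:30 UTC.
At the standard offset (UTC−09:00), 18:30 UTC − 9h = 09:30 Ethvand Republic standard time.
The standard-time date in Ethvand Republic, 12 February 2021, is outside the daylight-saving period (22 March – 1 October), so Ethvand Republic is on standard time, UTC−09:00.
18:30 UTC − 9h = 09:30 Ethvand Republic.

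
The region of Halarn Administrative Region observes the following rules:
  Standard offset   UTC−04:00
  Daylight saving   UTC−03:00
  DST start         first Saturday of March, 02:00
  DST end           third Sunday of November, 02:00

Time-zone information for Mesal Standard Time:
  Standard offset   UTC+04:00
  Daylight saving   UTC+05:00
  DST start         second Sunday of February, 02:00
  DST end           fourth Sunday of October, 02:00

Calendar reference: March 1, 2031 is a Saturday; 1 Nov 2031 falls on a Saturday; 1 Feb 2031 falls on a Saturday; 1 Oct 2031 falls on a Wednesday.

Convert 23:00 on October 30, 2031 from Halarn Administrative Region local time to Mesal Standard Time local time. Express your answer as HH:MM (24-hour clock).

06:00

1 March 2031 is a Saturday, so the first Saturday is March 1.
1 November 2031 is a Saturday, so the first Sunday is November 2 and the third is November 16.
October 30, 2031 falls between 1 March and 16 November, so daylight saving is in effect and Halarn Administrative Region is at UTC−03:00.
23:00 Halarn Administrative Region + 3h = 02:00 UTC (rolling into the next day, 31 October 2031).
1 February 2031 is a Saturday, so the first Sunday is February 2 and the second is February 9.
1 October 2031 is a Wednesday, so the first Sunday is October 5 and the fourth is October 26.
At the standard offset (UTC+04:00), 02:00 UTC + 4h = 06:00 Mesal Standard Time standard time.
The standard-time date in Mesal Standard Time, October 31, 2031, does not fall between 9 February and 26 October, so daylight saving is not in effect and Mesal Standard Time is at UTC+04:00.
02:00 UTC + 4h = 06:00 Mesal Standard Time.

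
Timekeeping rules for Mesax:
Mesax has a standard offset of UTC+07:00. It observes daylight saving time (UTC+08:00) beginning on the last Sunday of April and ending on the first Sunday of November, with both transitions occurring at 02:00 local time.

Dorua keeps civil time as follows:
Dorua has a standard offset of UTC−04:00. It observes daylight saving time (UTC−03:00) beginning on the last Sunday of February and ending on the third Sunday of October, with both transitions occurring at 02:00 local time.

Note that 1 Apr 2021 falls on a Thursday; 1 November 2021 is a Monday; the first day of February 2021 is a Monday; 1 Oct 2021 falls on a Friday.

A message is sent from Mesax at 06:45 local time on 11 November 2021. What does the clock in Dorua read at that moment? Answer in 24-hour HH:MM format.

19:45

1 April 2021 is a Thursday, so Sundays fall on 4, 11, 18, 25; the last is April 25.
1 November 2021 is a Monday, so the first Sunday is November 7.
11 November 2021 does not fall between 25 April and 7 November, so daylight saving is not in effect and Mesax is at UTC+07:00.
06:45 Mesax − 7h = 23:45 UTC (rolling into the previous day, 10 November 2021).
1 February 2021 is a Monday, so Sundays fall on 7, 14, 21, 28; the last is February 28.
1 October 2021 is a Friday, so the first Sunday is October 3 and the third is October 17.
At the standard offset (UTC−04:00), 23:45 UTC − 4h = 19:45 Dorua standard time.
The standard-time date in Dorua, 10 November 2021, is outside the daylight-saving period (28 February – 17 October), so Dorua is on standard time, UTC−04:00.
23:45 UTC − 4h = 19:45 Dorua.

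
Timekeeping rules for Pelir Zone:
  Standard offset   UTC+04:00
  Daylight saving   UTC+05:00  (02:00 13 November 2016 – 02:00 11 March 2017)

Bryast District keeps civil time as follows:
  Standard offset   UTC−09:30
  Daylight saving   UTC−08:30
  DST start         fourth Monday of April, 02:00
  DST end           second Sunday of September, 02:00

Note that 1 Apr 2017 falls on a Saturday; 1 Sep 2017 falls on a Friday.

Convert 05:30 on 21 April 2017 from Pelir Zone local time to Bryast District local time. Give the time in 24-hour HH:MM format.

21 April 2017 is outside the daylight-saving period (13 November 2016 – 11 March 2017), so Pelir Zone is on standard time, UTC+04:00.
05:30 Pelir Zone − 4h = 01:30 UTC.
1 April 2017 is a Saturday, so the first Monday is April 3 and the fourth is April 24.
1 September 2017 is a Friday, so the first Sunday is September 3 and the second is September 10.
At the standard offset (UTC−09:30), 01:30 UTC − 9h30m = 16:00 Bryast District standard time (rolling into the previous day, 20 April 2017).
The standard-time date in Bryast District, 20 April 2017, is outside the daylight-saving period (24 April – 10 September), so Bryast District is on standard time, UTC−09:30.
01:30 UTC − 9h30m = 16:00 Bryast District (rolling into the previous day, 20 April 2017).

16:00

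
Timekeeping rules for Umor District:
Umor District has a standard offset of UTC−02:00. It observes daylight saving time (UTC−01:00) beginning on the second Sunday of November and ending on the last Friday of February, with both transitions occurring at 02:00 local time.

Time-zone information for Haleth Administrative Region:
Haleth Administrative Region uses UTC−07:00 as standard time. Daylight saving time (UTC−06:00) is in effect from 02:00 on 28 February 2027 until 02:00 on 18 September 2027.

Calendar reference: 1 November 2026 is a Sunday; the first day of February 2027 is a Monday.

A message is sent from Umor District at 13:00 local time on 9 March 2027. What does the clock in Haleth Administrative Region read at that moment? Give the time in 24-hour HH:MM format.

1 November 2026 is a Sunday, so the first Sunday is November 1 and the second is November 8.
1 February 2027 is a Monday, so Fridays fall on 5, 12, 19, 26; the last is February 26.
9 March 2027 is outside the daylight-saving period (8 November 2026 – 26 February 2027), so Umor District is on standard time, UTC−02:00.
13:00 Umor District + 2h = 15:00 UTC.
At the standard offset (UTC−07:00), 15:00 UTC − 7h = 08:00 Haleth Administrative Region standard time.
Daylight saving runs 28 February – 18 September; the standard-time date in Haleth Administrative Region, 9 March 2027, is inside that window, so Haleth Administrative Region is at UTC−06:00.
15:00 UTC − 6h = 09:00 Haleth Administrative Region.

09:00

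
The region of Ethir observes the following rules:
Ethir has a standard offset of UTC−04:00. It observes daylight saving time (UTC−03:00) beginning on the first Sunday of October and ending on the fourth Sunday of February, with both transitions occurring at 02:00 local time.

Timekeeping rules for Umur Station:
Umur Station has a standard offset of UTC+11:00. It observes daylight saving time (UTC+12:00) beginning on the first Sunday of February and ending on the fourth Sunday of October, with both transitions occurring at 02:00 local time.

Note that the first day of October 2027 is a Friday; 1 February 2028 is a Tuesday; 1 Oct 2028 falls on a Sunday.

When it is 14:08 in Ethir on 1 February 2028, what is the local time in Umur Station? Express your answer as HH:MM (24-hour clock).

04:08

1 October 2027 is a Friday, so the first Sunday is October 3.
1 February 2028 is a Tuesday, so the first Sunday is February 6 and the fourth is February 27.
Daylight saving runs 3 October 2027 – 27 February 2028; 1 February 2028 is inside that window, so Ethir is at UTC−03:00.
14:08 Ethir + 3h = 17:08 UTC.
1 February 2028 is a Tuesday, so the first Sunday is February 6.
1 October 2028 is a Sunday, so the first Sunday is October 1 and the fourth is October 22.
At the standard offset (UTC+11:00), 17:08 UTC + 11h = 04:08 Umur Station standard time (rolling into the next day, 2 February 2028).
The standard-time date in Umur Station, 2 February 2028, does not fall between 6 February and 22 October, so daylight saving is not in effect and Umur Station is at UTC+11:00.
17:08 UTC + 11h = 04:08 Umur Station (rolling into the next day, 2 February 2028).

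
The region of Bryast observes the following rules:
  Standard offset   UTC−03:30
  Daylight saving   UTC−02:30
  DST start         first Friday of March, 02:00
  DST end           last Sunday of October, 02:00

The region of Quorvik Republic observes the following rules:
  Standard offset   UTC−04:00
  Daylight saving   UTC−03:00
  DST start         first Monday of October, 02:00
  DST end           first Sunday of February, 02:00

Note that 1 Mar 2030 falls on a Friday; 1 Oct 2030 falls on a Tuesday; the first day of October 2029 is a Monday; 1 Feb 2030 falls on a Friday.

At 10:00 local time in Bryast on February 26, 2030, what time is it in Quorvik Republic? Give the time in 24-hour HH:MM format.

09:30

1 March 2030 is a Friday, so the first Friday is March 1.
1 October 2030 is a Tuesday, so Sundays fall on 6, 13, 20, 27; the last is October 27.
February 26, 2030 does not fall between 1 March and 27 October, so daylight saving is not in effect and Bryast is at UTC−03:30.
10:00 Bryast + 3h30m = 13:30 UTC.
1 October 2029 is a Monday, so the first Monday is October 1.
1 February 2030 is a Friday, so the first Sunday is February 3.
At the standard offset (UTC−04:00), 13:30 UTC − 4h = 09:30 Quorvik Republic standard time.
The standard-time date in Quorvik Republic, February 26, 2030, is outside the daylight-saving period (1 October 2029 – 3 February 2030), so Quorvik Republic is on standard time, UTC−04:00.
13:30 UTC − 4h = 09:30 Quorvik Republic.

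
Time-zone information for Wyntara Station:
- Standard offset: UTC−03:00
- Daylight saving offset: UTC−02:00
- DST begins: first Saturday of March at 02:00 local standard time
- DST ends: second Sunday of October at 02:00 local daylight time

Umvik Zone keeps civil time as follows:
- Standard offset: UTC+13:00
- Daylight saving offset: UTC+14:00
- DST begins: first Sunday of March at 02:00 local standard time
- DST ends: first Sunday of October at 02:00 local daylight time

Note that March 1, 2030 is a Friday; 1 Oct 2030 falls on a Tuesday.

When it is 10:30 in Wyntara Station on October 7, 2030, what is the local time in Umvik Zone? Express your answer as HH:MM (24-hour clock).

01:30

1 March 2030 is a Friday, so the first Saturday is March 2.
1 October 2030 is a Tuesday, so the first Sunday is October 6 and the second is October 13.
October 7, 2030 falls between 2 March and 13 October, so daylight saving is in effect and Wyntara Station is at UTC−02:00.
10:30 Wyntara Station + 2h = 12:30 UTC.
1 March 2030 is a Friday, so the first Sunday is March 3.
1 October 2030 is a Tuesday, so the first Sunday is October 6.
At the standard offset (UTC+13:00), 12:30 UTC + 13h = 01:30 Umvik Zone standard time (rolling into the next day, 8 October 2030).
The standard-time date in Umvik Zone, October 8, 2030, is outside the daylight-saving period (3 March – 6 October), so Umvik Zone is on standard time, UTC+13:00.
12:30 UTC + 13h = 01:30 Umvik Zone (rolling into the next day, 8 October 2030).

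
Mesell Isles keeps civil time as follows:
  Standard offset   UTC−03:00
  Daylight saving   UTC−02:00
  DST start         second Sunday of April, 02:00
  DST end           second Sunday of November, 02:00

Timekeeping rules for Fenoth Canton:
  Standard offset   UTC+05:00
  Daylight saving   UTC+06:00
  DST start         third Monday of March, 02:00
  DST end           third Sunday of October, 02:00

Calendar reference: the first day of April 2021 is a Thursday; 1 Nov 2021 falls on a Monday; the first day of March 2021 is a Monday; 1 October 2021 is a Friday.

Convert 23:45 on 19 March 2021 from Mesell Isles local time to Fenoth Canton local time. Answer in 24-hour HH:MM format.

1 April 2021 is a Thursday, so the first Sunday is April 4 and the second is April 11.
1 November 2021 is a Monday, so the first Sunday is November 7 and the second is November 14.
Daylight saving runs 11 April – 14 November; 19 March 2021 is outside that window, so Mesell Isles is on standard time at UTC−03:00.
23:45 Mesell Isles + 3h = 02:45 UTC (rolling into the next day, 20 March 2021).
1 March 2021 is a Monday, so the first Monday is March 1 and the third is March 15.
1 October 2021 is a Friday, so the first Sunday is October 3 and the third is October 17.
At the standard offset (UTC+05:00), 02:45 UTC + 5h = 07:45 Fenoth Canton standard time.
Daylight saving runs 15 March – 17 October; the standard-time date in Fenoth Canton, 20 March 2021, is inside that window, so Fenoth Canton is at UTC+06:00.
02:45 UTC + 6h = 08:45 Fenoth Canton.

08:45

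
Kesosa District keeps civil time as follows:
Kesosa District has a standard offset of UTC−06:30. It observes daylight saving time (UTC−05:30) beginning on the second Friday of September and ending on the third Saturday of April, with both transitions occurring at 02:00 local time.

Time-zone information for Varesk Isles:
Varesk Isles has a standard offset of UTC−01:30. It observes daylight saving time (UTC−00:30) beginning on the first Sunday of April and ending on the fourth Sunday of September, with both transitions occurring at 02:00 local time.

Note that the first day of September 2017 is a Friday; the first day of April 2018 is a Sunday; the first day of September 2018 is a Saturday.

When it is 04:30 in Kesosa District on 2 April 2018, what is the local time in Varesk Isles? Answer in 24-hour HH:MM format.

1 September 2017 is a Friday, so the first Friday is September 1 and the second is September 8.
1 April 2018 is a Sunday, so the first Saturday is April 7 and the third is April 21.
2 April 2018 falls between 8 September 2017 and 21 April 2018, so daylight saving is in effect and Kesosa District is at UTC−05:30.
04:30 Kesosa District + 5h30m = 10:00 UTC.
1 April 2018 is a Sunday, so the first Sunday is April 1.
1 September 2018 is a Saturday, so the first Sunday is September 2 and the fourth is September 23.
At the standard offset (UTC−01:30), 10:00 UTC − 1h30m = 08:30 Varesk Isles standard time.
Daylight saving runs 1 April – 23 September; the standard-time date in Varesk Isles, 2 April 2018, is inside that window, so Varesk Isles is at UTC−00:30.
10:00 UTC − 0h30m = 09:30 Varesk Isles.

09:30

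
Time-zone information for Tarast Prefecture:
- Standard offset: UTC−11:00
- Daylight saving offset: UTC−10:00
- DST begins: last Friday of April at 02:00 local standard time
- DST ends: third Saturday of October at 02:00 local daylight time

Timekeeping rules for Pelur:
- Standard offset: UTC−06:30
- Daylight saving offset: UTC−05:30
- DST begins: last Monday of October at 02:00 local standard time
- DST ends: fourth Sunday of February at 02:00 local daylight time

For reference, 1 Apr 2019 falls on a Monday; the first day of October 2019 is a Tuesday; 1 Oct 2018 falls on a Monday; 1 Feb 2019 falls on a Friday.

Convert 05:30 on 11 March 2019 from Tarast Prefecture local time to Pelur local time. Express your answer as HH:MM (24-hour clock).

10:00

1 April 2019 is a Monday, so Fridays fall on 5, 12, 19, 26; the last is April 26.
1 October 2019 is a Tuesday, so the first Saturday is October 5 and the third is October 19.
11 March 2019 does not fall between 26 April and 19 October, so daylight saving is not in effect and Tarast Prefecture is at UTC−11:00.
05:30 Tarast Prefecture + 11h = 16:30 UTC.
1 October 2018 is a Monday, so Mondays fall on 1, 8, 15, 22, 29; the last is October 29.
1 February 2019 is a Friday, so the first Sunday is February 3 and the fourth is February 24.
At the standard offset (UTC−06:30), 16:30 UTC − 6h30m = 10:00 Pelur standard time.
Daylight saving runs 29 October 2018 – 24 February 2019; the standard-time date in Pelur, 11 March 2019, is outside that window, so Pelur is on standard time at UTC−06:30.
16:30 UTC − 6h30m = 10:00 Pelur.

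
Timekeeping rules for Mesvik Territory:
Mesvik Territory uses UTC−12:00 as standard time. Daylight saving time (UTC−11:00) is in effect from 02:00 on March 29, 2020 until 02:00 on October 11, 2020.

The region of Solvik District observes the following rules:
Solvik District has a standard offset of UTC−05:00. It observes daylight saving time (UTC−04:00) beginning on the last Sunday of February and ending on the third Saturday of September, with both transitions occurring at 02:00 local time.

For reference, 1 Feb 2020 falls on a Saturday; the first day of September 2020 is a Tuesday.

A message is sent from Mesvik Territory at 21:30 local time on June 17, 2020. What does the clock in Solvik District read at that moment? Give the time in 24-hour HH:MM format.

June 17, 2020 falls between 29 March and 11 October, so daylight saving is in effect and Mesvik Territory is at UTC−11:00.
21:30 Mesvik Territory + 11h = 08:30 UTC (rolling into the next day, 18 June 2020).
1 February 2020 is a Saturday, so Sundays fall on 2, 9, 16, 23; the last is February 23.
1 September 2020 is a Tuesday, so the first Saturday is September 5 and the third is September 19.
At the standard offset (UTC−05:00), 08:30 UTC − 5h = 03:30 Solvik District standard time.
The standard-time date in Solvik District, June 18, 2020, lies within the daylight-saving period (23 February – 19 September), so Solvik District is on daylight time, UTC−04:00.
08:30 UTC − 4h = 04:30 Solvik District.

04:30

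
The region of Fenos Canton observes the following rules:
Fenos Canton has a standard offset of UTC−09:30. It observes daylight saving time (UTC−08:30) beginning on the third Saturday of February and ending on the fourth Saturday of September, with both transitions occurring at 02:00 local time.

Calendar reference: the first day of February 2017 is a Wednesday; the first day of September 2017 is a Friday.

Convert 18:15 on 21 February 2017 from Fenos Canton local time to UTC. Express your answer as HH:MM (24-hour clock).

02:45

1 February 2017 is a Wednesday, so the first Saturday is February 4 and the third is February 18.
1 September 2017 is a Friday, so the first Saturday is September 2 and the fourth is September 23.
Daylight saving runs 18 February – 23 September; 21 February 2017 is inside that window, so Fenos Canton is at UTC−08:30.
18:15 local + 8h30m = 02:45 UTC (rolling into the next day, 22 February 2017).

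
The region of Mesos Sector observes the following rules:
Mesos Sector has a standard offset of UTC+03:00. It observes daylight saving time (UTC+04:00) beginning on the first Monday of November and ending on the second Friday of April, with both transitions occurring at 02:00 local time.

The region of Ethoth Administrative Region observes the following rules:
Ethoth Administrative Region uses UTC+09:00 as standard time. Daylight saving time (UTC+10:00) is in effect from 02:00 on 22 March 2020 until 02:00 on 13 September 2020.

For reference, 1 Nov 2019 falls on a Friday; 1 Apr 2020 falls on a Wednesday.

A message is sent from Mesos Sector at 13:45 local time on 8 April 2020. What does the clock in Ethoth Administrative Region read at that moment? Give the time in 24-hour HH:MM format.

1 November 2019 is a Friday, so the first Monday is November 4.
1 April 2020 is a Wednesday, so the first Friday is April 3 and the second is April 10.
Daylight saving runs 4 November 2019 – 10 April 2020; 8 April 2020 is inside that window, so Mesos Sector is at UTC+04:00.
13:45 Mesos Sector − 4h = 09:45 UTC.
At the standard offset (UTC+09:00), 09:45 UTC + 9h = 18:45 Ethoth Administrative Region standard time.
Daylight saving runs 22 March – 13 September; the standard-time date in Ethoth Administrative Region, 8 April 2020, is inside that window, so Ethoth Administrative Region is at UTC+10:00.
09:45 UTC + 10h = 19:45 Ethoth Administrative Region.

19:45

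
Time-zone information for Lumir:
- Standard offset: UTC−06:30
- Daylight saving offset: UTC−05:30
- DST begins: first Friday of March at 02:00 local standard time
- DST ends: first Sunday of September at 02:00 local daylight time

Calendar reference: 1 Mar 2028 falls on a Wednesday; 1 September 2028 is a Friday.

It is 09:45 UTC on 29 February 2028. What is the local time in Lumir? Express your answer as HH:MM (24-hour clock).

1 March 2028 is a Wednesday, so the first Friday is March 3.
1 September 2028 is a Friday, so the first Sunday is September 3.
At the standard offset (UTC−06:30), 09:45 UTC − 6h30m = 03:15 Lumir standard time.
The standard-time date in Lumir, 29 February 2028, does not fall between 3 March and 3 September, so daylight saving is not in effect and Lumir is at UTC−06:30.
09:45 UTC − 6h30m = 03:15 local.

03:15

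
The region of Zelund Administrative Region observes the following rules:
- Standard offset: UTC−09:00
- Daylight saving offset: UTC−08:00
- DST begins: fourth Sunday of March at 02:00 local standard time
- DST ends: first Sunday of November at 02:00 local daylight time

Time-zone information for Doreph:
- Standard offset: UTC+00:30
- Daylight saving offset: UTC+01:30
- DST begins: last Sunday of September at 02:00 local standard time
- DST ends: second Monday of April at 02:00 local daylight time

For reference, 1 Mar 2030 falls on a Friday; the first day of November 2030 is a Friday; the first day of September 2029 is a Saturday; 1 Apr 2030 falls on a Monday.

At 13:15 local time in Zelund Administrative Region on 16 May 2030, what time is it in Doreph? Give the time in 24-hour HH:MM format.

1 March 2030 is a Friday, so the first Sunday is March 3 and the fourth is March 24.
1 November 2030 is a Friday, so the first Sunday is November 3.
16 May 2030 falls between 24 March and 3 November, so daylight saving is in effect and Zelund Administrative Region is at UTC−08:00.
13:15 Zelund Administrative Region + 8h = 21:15 UTC.
1 September 2029 is a Saturday, so Sundays fall on 2, 9, 16, 23, 30; the last is September 30.
1 April 2030 is a Monday, so the first Monday is April 1 and the second is April 8.
At the standard offset (UTC+00:30), 21:15 UTC + 0h30m = 21:45 Doreph standard time.
Daylight saving runs 30 September 2029 – 8 April 2030; the standard-time date in Doreph, 16 May 2030, is outside that window, so Doreph is on standard time at UTC+00:30.
21:15 UTC + 0h30m = 21:45 Doreph.

21:45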